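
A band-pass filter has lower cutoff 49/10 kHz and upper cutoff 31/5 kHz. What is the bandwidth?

Bandwidth = f_high - f_low
= 31/5 kHz - 49/10 kHz = 13/10 kHz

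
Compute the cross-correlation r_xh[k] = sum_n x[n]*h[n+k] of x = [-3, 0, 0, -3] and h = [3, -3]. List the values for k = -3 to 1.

Both sequences indexed from 0 and zero outside their support.
Lags with overlap: k = -3 to 1.
  r_xh[-3] = x[3]*h[0] = -9
  r_xh[-2] = x[2]*h[0] + x[3]*h[1] = 9
  r_xh[-1] = x[1]*h[0] + x[2]*h[1] = 0
  r_xh[0] = x[0]*h[0] + x[1]*h[1] = -9
  r_xh[1] = x[0]*h[1] = 9
r_xh = [-9, 9, 0, -9, 9] (for k = -3, ..., 1)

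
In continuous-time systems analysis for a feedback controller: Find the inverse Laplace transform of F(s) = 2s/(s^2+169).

Standard pair: s/(s^2+w^2) <-> cos(wt)*u(t)
With k=2, w=13: f(t) = 2*cos(13t)*u(t)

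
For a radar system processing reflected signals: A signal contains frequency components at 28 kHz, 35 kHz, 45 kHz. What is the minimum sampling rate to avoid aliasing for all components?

The highest frequency component is f_max = 45 kHz.
Nyquist rate = 2 * f_max = 2 * 45 kHz = 90 kHz.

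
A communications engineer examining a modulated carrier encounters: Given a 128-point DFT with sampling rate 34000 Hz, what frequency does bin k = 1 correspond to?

The frequency of DFT bin k is: f_k = k * f_s / N
f_1 = 1 * 34000 / 128 = 2125/8 Hz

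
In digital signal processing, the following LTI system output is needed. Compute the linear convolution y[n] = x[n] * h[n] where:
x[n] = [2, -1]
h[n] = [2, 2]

y[n] = sum_k x[k]*h[n-k]. Output length = len(x) + len(h) - 1 = 2 + 2 - 1 = 3.
y[0] = 2*2 = 4
y[1] = -1*2 + 2*2 = 2
y[2] = -1*2 = -2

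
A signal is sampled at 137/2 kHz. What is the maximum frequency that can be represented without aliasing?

The maximum frequency that can be represented without aliasing
is the Nyquist frequency: f_max = f_s / 2 = 137/2 kHz / 2 = 137/4 kHz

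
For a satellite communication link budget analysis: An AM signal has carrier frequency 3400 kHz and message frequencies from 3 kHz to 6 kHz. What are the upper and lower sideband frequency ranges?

Upper sideband (USB) = fc + [fm_low, fm_high] = 3400 + [3, 6] = [3403, 3406] kHz
Lower sideband (LSB) = fc - [fm_high, fm_low] = 3400 - [6, 3] = [3394, 3397] kHz
Total occupied spectrum: 3394 kHz to 3406 kHz (plus carrier at 3400 kHz)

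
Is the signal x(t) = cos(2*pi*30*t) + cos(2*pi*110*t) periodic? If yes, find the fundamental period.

f1 = 30 Hz, f2 = 110 Hz
Period T1 = 1/30, T2 = 1/110
Ratio T1/T2 = 110/30, which is rational.
The signal is periodic with fundamental period T = 1/GCD(30,110) = 1/10 s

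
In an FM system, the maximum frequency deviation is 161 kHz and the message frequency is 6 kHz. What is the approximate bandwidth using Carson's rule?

Carson's rule: BW = 2*(delta_f + f_m)
= 2*(161 + 6) kHz = 334 kHz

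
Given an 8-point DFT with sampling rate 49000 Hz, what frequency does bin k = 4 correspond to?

The frequency of DFT bin k is: f_k = k * f_s / N
f_4 = 4 * 49000 / 8 = 24500 Hz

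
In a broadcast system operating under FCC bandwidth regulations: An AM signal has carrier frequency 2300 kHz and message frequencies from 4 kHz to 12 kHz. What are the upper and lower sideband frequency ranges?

Upper sideband (USB) = fc + [fm_low, fm_high] = 2300 + [4, 12] = [2304, 2312] kHz
Lower sideband (LSB) = fc - [fm_high, fm_low] = 2300 - [12, 4] = [2288, 2296] kHz
Total occupied spectrum: 2288 kHz to 2312 kHz (plus carrier at 2300 kHz)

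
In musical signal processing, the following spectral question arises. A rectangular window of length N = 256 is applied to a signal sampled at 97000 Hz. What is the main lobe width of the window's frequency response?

For a rectangular window of length N,
the main lobe width in frequency is 2*f_s/N.
= 2*97000/256 = 12125/16 Hz
This determines the minimum frequency separation for resolving two sinusoids.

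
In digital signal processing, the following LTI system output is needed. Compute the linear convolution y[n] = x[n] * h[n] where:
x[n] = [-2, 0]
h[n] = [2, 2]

y[n] = sum_k x[k]*h[n-k]. Output length = len(x) + len(h) - 1 = 2 + 2 - 1 = 3.
y[0] = -2*2 = -4
y[1] = 0*2 + -2*2 = -4
y[2] = 0*2 = 0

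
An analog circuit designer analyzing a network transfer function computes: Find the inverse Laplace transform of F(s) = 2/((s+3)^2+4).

Standard pair: w/((s+a)^2+w^2) <-> e^(-at)*sin(wt)*u(t)
With a=3, w=2: f(t) = e^(-3t)*sin(2t)*u(t)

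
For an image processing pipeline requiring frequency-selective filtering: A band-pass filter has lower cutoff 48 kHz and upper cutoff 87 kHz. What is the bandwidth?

Bandwidth = f_high - f_low
= 87 kHz - 48 kHz = 39 kHz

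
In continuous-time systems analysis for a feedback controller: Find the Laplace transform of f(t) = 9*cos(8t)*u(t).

Standard pair: cos(wt)*u(t) <-> s/(s^2+w^2)
With w = 8: L{9*cos(8t)*u(t)} = 9s/(s^2+64)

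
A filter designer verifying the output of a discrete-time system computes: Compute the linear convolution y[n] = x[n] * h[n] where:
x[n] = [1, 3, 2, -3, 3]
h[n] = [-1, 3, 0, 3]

y[n] = sum_k x[k]*h[n-k]. Output length = len(x) + len(h) - 1 = 5 + 4 - 1 = 8.
y[0] = 1*-1 = -1
y[1] = 3*-1 + 1*3 = 0
y[2] = 2*-1 + 3*3 + 1*0 = 7
y[3] = -3*-1 + 2*3 + 3*0 + 1*3 = 12
y[4] = 3*-1 + -3*3 + 2*0 + 3*3 = -3
y[5] = 3*3 + -3*0 + 2*3 = 15
y[6] = 3*0 + -3*3 = -9
y[7] = 3*3 = 9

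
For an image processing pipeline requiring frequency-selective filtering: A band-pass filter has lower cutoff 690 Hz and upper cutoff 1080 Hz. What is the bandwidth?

Bandwidth = f_high - f_low
= 1080 Hz - 690 Hz = 390 Hz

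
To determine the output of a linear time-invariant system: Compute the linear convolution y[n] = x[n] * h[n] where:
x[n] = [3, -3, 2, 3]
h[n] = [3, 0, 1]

y[n] = sum_k x[k]*h[n-k]. Output length = len(x) + len(h) - 1 = 4 + 3 - 1 = 6.
y[0] = 3*3 = 9
y[1] = -3*3 + 3*0 = -9
y[2] = 2*3 + -3*0 + 3*1 = 9
y[3] = 3*3 + 2*0 + -3*1 = 6
y[4] = 3*0 + 2*1 = 2
y[5] = 3*1 = 3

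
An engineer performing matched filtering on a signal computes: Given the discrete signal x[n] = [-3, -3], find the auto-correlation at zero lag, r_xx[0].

The auto-correlation at zero lag r_xx[0] equals the signal energy.
r_xx[0] = sum of x[n]^2 = (-3)^2 + (-3)^2
= 9 + 9 = 18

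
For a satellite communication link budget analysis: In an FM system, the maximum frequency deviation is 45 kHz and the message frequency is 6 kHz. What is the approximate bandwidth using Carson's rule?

Carson's rule: BW = 2*(delta_f + f_m)
= 2*(45 + 6) kHz = 102 kHz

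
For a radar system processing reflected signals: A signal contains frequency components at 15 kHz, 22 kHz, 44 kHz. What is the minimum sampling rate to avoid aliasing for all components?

The highest frequency component is f_max = 44 kHz.
Nyquist rate = 2 * f_max = 2 * 44 kHz = 88 kHz.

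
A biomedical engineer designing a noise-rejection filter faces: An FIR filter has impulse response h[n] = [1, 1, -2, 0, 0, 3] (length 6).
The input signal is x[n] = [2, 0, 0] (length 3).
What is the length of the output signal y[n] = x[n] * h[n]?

For linear convolution, the output length is:
len(y) = len(x) + len(h) - 1 = 3 + 6 - 1 = 8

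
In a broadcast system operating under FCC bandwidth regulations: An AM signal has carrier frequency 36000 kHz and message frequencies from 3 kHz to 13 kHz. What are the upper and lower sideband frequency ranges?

Upper sideband (USB) = fc + [fm_low, fm_high] = 36000 + [3, 13] = [36003, 36013] kHz
Lower sideband (LSB) = fc - [fm_high, fm_low] = 36000 - [13, 3] = [35987, 35997] kHz
Total occupied spectrum: 35987 kHz to 36013 kHz (plus carrier at 36000 kHz)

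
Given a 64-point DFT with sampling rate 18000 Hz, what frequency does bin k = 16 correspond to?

The frequency of DFT bin k is: f_k = k * f_s / N
f_16 = 16 * 18000 / 64 = 4500 Hz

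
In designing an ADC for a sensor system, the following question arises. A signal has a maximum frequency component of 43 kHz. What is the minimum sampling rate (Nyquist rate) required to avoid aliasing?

By the Nyquist-Shannon sampling theorem,
the minimum sampling rate (Nyquist rate) must be at least 2 * f_max.
Nyquist rate = 2 * 43 kHz = 86 kHz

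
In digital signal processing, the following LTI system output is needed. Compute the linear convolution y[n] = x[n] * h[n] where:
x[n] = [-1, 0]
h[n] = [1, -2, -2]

y[n] = sum_k x[k]*h[n-k]. Output length = len(x) + len(h) - 1 = 2 + 3 - 1 = 4.
y[0] = -1*1 = -1
y[1] = 0*1 + -1*-2 = 2
y[2] = 0*-2 + -1*-2 = 2
y[3] = 0*-2 = 0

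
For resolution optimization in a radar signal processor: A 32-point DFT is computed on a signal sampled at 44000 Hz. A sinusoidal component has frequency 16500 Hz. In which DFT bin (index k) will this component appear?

DFT frequency resolution = f_s/N = 44000/32 = 1375 Hz
Bin index k = f_signal / resolution = 16500 / 1375 = 12
The signal frequency 16500 Hz falls in DFT bin k = 12.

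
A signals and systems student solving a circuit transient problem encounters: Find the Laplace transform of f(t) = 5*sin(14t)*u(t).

Standard pair: sin(wt)*u(t) <-> w/(s^2+w^2)
With w = 14: L{5*sin(14t)*u(t)} = 70/(s^2+196)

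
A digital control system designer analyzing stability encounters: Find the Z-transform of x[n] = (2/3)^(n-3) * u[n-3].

Time-shifting property: if X(z) = Z{x[n]}, then Z{x[n-d]} = z^(-d) * X(z)
X(z) = z/(z - 2/3) for x[n] = (2/3)^n * u[n]
Z{x[n-3]} = z^(-3) * z/(z - 2/3) = z^(-2)/(z - 2/3)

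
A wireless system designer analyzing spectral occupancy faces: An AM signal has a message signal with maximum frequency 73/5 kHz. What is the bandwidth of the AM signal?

In AM (double-sideband), the bandwidth is twice the message frequency.
BW = 2 * f_m = 2 * 73/5 kHz = 146/5 kHz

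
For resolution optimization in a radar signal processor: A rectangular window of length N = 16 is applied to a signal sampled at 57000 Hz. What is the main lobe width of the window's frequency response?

For a rectangular window of length N,
the main lobe width in frequency is 2*f_s/N.
= 2*57000/16 = 7125 Hz
This determines the minimum frequency separation for resolving two sinusoids.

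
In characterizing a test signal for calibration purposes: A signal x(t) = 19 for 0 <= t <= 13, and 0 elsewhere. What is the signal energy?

Energy = integral of |x(t)|^2 dt over the signal duration
= 19^2 * 13 = 361 * 13 = 4693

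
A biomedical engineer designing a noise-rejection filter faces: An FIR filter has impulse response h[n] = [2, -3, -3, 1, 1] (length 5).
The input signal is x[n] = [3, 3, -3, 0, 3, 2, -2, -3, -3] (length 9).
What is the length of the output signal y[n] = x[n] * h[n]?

For linear convolution, the output length is:
len(y) = len(x) + len(h) - 1 = 9 + 5 - 1 = 13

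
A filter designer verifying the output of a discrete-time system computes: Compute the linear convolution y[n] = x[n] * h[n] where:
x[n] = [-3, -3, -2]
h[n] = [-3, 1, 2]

y[n] = sum_k x[k]*h[n-k]. Output length = len(x) + len(h) - 1 = 3 + 3 - 1 = 5.
y[0] = -3*-3 = 9
y[1] = -3*-3 + -3*1 = 6
y[2] = -2*-3 + -3*1 + -3*2 = -3
y[3] = -2*1 + -3*2 = -8
y[4] = -2*2 = -4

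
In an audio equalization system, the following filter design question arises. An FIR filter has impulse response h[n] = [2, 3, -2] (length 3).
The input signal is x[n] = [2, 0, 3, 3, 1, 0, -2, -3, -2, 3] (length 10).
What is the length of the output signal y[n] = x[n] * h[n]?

For linear convolution, the output length is:
len(y) = len(x) + len(h) - 1 = 10 + 3 - 1 = 12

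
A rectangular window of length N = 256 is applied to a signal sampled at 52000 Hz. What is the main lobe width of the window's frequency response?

For a rectangular window of length N,
the main lobe width in frequency is 2*f_s/N.
= 2*52000/256 = 1625/4 Hz
This determines the minimum frequency separation for resolving two sinusoids.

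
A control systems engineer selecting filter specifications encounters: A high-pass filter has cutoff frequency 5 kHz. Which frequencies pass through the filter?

A high-pass filter passes all frequencies above the cutoff frequency 5 kHz and attenuates lower frequencies.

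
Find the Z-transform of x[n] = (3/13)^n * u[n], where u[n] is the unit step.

The Z-transform of a^n * u[n] is z/(z-a) for |z| > |a|.
Here a = 3/13, so X(z) = z/(z - (3/13)) = 13z/(13z - 3)
ROC: |z| > 3/13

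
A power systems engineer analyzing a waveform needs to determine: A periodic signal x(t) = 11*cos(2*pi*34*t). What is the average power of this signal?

Average power of A*cos(wt) is A^2/2.
P = 11^2 / 2 = 121/2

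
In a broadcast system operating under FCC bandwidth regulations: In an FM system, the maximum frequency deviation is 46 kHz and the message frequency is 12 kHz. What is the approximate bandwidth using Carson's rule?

Carson's rule: BW = 2*(delta_f + f_m)
= 2*(46 + 12) kHz = 116 kHz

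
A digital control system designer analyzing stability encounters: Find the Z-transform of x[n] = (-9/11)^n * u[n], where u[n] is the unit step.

The Z-transform of a^n * u[n] is z/(z-a) for |z| > |a|.
Here a = -9/11, so X(z) = z/(z - (-9/11)) = 11z/(11z + 9)
ROC: |z| > 9/11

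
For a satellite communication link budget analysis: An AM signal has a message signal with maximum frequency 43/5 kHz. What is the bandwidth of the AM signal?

In AM (double-sideband), the bandwidth is twice the message frequency.
BW = 2 * f_m = 2 * 43/5 kHz = 86/5 kHz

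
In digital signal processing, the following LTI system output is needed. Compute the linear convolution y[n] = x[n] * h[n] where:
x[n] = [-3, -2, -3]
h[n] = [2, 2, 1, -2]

y[n] = sum_k x[k]*h[n-k]. Output length = len(x) + len(h) - 1 = 3 + 4 - 1 = 6.
y[0] = -3*2 = -6
y[1] = -2*2 + -3*2 = -10
y[2] = -3*2 + -2*2 + -3*1 = -13
y[3] = -3*2 + -2*1 + -3*-2 = -2
y[4] = -3*1 + -2*-2 = 1
y[5] = -3*-2 = 6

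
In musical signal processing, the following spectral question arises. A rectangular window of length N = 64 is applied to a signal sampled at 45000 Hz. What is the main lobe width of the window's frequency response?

For a rectangular window of length N,
the main lobe width in frequency is 2*f_s/N.
= 2*45000/64 = 5625/4 Hz
This determines the minimum frequency separation for resolving two sinusoids.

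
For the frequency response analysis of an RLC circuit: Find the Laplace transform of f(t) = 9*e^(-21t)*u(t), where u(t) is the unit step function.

Standard Laplace transform pair:
e^(-at)*u(t) <-> 1/(s+a)
With a = 21: L{9*e^(-21t)*u(t)} = 9/(s+21), ROC: Re(s) > -21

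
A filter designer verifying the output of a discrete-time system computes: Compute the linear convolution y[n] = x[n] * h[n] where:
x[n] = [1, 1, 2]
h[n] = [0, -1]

y[n] = sum_k x[k]*h[n-k]. Output length = len(x) + len(h) - 1 = 3 + 2 - 1 = 4.
y[0] = 1*0 = 0
y[1] = 1*0 + 1*-1 = -1
y[2] = 2*0 + 1*-1 = -1
y[3] = 2*-1 = -2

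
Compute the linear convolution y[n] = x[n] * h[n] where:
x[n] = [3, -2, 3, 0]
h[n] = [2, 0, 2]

y[n] = sum_k x[k]*h[n-k]. Output length = len(x) + len(h) - 1 = 4 + 3 - 1 = 6.
y[0] = 3*2 = 6
y[1] = -2*2 + 3*0 = -4
y[2] = 3*2 + -2*0 + 3*2 = 12
y[3] = 0*2 + 3*0 + -2*2 = -4
y[4] = 0*0 + 3*2 = 6
y[5] = 0*2 = 0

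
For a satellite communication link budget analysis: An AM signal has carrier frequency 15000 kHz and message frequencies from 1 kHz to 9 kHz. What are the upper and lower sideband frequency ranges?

Upper sideband (USB) = fc + [fm_low, fm_high] = 15000 + [1, 9] = [15001, 15009] kHz
Lower sideband (LSB) = fc - [fm_high, fm_low] = 15000 - [9, 1] = [14991, 14999] kHz
Total occupied spectrum: 14991 kHz to 15009 kHz (plus carrier at 15000 kHz)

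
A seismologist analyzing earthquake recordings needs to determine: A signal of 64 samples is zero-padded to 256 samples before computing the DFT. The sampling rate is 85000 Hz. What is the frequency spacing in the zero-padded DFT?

Original DFT: N = 64, resolution = f_s/N = 85000/64 = 10625/8 Hz
Zero-padded DFT: N = 256, resolution = f_s/N = 85000/256 = 10625/32 Hz
Zero-padding interpolates the spectrum (finer frequency grid)
but does NOT improve the true spectral resolution (ability to resolve close frequencies).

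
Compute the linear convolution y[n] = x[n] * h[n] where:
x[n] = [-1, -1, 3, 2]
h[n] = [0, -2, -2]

y[n] = sum_k x[k]*h[n-k]. Output length = len(x) + len(h) - 1 = 4 + 3 - 1 = 6.
y[0] = -1*0 = 0
y[1] = -1*0 + -1*-2 = 2
y[2] = 3*0 + -1*-2 + -1*-2 = 4
y[3] = 2*0 + 3*-2 + -1*-2 = -4
y[4] = 2*-2 + 3*-2 = -10
y[5] = 2*-2 = -4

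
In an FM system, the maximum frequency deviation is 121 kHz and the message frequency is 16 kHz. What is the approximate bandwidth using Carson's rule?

Carson's rule: BW = 2*(delta_f + f_m)
= 2*(121 + 16) kHz = 274 kHz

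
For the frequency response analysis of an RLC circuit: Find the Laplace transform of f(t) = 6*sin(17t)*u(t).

Standard pair: sin(wt)*u(t) <-> w/(s^2+w^2)
With w = 17: L{6*sin(17t)*u(t)} = 102/(s^2+289)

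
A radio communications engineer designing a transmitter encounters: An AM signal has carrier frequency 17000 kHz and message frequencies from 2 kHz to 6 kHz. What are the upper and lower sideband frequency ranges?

Upper sideband (USB) = fc + [fm_low, fm_high] = 17000 + [2, 6] = [17002, 17006] kHz
Lower sideband (LSB) = fc - [fm_high, fm_low] = 17000 - [6, 2] = [16994, 16998] kHz
Total occupied spectrum: 16994 kHz to 17006 kHz (plus carrier at 17000 kHz)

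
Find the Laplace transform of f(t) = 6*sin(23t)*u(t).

Standard pair: sin(wt)*u(t) <-> w/(s^2+w^2)
With w = 23: L{6*sin(23t)*u(t)} = 138/(s^2+529)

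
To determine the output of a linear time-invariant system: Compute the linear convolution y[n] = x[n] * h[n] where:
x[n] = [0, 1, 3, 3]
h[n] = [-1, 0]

y[n] = sum_k x[k]*h[n-k]. Output length = len(x) + len(h) - 1 = 4 + 2 - 1 = 5.
y[0] = 0*-1 = 0
y[1] = 1*-1 + 0*0 = -1
y[2] = 3*-1 + 1*0 = -3
y[3] = 3*-1 + 3*0 = -3
y[4] = 3*0 = 0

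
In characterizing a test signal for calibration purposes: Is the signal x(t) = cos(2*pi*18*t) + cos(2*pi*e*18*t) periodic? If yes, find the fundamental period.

f1 = 18 Hz, f2 = 18*e Hz
Ratio f2/f1 = e, which is irrational.
Since the frequency ratio is irrational, no common period exists.
The signal is not periodic.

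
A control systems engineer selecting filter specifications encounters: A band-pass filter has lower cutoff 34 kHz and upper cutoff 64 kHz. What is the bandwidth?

Bandwidth = f_high - f_low
= 64 kHz - 34 kHz = 30 kHz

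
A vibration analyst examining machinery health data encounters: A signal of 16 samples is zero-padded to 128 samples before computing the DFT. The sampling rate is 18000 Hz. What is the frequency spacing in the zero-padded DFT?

Original DFT: N = 16, resolution = f_s/N = 18000/16 = 1125 Hz
Zero-padded DFT: N = 128, resolution = f_s/N = 18000/128 = 1125/8 Hz
Zero-padding interpolates the spectrum (finer frequency grid)
but does NOT improve the true spectral resolution (ability to resolve close frequencies).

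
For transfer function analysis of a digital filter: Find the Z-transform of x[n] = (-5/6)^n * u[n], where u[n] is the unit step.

The Z-transform of a^n * u[n] is z/(z-a) for |z| > |a|.
Here a = -5/6, so X(z) = z/(z - (-5/6)) = 6z/(6z + 5)
ROC: |z| > 5/6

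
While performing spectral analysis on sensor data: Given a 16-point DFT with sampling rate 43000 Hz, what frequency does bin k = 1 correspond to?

The frequency of DFT bin k is: f_k = k * f_s / N
f_1 = 1 * 43000 / 16 = 5375/2 Hz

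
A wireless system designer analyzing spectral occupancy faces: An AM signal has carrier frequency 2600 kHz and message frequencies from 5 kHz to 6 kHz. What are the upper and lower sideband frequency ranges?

Upper sideband (USB) = fc + [fm_low, fm_high] = 2600 + [5, 6] = [2605, 2606] kHz
Lower sideband (LSB) = fc - [fm_high, fm_low] = 2600 - [6, 5] = [2594, 2595] kHz
Total occupied spectrum: 2594 kHz to 2606 kHz (plus carrier at 2600 kHz)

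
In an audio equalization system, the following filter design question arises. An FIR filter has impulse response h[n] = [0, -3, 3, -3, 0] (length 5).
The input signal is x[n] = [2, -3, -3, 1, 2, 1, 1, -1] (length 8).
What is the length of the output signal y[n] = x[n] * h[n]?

For linear convolution, the output length is:
len(y) = len(x) + len(h) - 1 = 8 + 5 - 1 = 12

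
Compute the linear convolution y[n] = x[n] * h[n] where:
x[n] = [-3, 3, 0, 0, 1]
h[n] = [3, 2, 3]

y[n] = sum_k x[k]*h[n-k]. Output length = len(x) + len(h) - 1 = 5 + 3 - 1 = 7.
y[0] = -3*3 = -9
y[1] = 3*3 + -3*2 = 3
y[2] = 0*3 + 3*2 + -3*3 = -3
y[3] = 0*3 + 0*2 + 3*3 = 9
y[4] = 1*3 + 0*2 + 0*3 = 3
y[5] = 1*2 + 0*3 = 2
y[6] = 1*3 = 3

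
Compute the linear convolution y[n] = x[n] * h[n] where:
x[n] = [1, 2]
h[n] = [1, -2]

y[n] = sum_k x[k]*h[n-k]. Output length = len(x) + len(h) - 1 = 2 + 2 - 1 = 3.
y[0] = 1*1 = 1
y[1] = 2*1 + 1*-2 = 0
y[2] = 2*-2 = -4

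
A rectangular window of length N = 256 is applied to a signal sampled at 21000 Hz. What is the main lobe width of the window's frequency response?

For a rectangular window of length N,
the main lobe width in frequency is 2*f_s/N.
= 2*21000/256 = 2625/16 Hz
This determines the minimum frequency separation for resolving two sinusoids.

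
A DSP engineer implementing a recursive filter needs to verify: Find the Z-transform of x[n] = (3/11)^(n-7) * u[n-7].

Time-shifting property: if X(z) = Z{x[n]}, then Z{x[n-d]} = z^(-d) * X(z)
X(z) = z/(z - 3/11) for x[n] = (3/11)^n * u[n]
Z{x[n-7]} = z^(-7) * z/(z - 3/11) = z^(-6)/(z - 3/11)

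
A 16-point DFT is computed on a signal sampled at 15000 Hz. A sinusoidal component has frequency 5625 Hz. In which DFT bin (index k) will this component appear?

DFT frequency resolution = f_s/N = 15000/16 = 1875/2 Hz
Bin index k = f_signal / resolution = 5625 / 1875/2 = 6
The signal frequency 5625 Hz falls in DFT bin k = 6.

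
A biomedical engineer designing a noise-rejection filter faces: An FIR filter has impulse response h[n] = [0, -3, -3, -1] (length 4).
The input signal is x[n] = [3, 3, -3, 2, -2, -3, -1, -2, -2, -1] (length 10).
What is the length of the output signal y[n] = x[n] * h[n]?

For linear convolution, the output length is:
len(y) = len(x) + len(h) - 1 = 10 + 4 - 1 = 13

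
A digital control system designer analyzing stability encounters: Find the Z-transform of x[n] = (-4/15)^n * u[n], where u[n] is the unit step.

The Z-transform of a^n * u[n] is z/(z-a) for |z| > |a|.
Here a = -4/15, so X(z) = z/(z - (-4/15)) = 15z/(15z + 4)
ROC: |z| > 4/15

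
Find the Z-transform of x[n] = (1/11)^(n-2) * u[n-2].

Time-shifting property: if X(z) = Z{x[n]}, then Z{x[n-d]} = z^(-d) * X(z)
X(z) = z/(z - 1/11) for x[n] = (1/11)^n * u[n]
Z{x[n-2]} = z^(-2) * z/(z - 1/11) = z^(-1)/(z - 1/11)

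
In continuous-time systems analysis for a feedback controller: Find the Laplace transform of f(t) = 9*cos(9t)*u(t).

Standard pair: cos(wt)*u(t) <-> s/(s^2+w^2)
With w = 9: L{9*cos(9t)*u(t)} = 9s/(s^2+81)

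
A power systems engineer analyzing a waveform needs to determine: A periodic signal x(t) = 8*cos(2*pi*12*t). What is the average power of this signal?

Average power of A*cos(wt) is A^2/2.
P = 8^2 / 2 = 64/2 = 32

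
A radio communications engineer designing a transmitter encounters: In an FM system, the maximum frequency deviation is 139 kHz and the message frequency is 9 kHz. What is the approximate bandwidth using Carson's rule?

Carson's rule: BW = 2*(delta_f + f_m)
= 2*(139 + 9) kHz = 296 kHz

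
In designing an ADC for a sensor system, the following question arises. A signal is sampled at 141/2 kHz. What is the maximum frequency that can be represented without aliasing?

The maximum frequency that can be represented without aliasing
is the Nyquist frequency: f_max = f_s / 2 = 141/2 kHz / 2 = 141/4 kHz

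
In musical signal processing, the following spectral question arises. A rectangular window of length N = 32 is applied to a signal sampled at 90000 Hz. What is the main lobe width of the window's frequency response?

For a rectangular window of length N,
the main lobe width in frequency is 2*f_s/N.
= 2*90000/32 = 5625 Hz
This determines the minimum frequency separation for resolving two sinusoids.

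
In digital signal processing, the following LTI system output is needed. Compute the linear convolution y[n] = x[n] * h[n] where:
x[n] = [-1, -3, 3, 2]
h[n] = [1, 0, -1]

y[n] = sum_k x[k]*h[n-k]. Output length = len(x) + len(h) - 1 = 4 + 3 - 1 = 6.
y[0] = -1*1 = -1
y[1] = -3*1 + -1*0 = -3
y[2] = 3*1 + -3*0 + -1*-1 = 4
y[3] = 2*1 + 3*0 + -3*-1 = 5
y[4] = 2*0 + 3*-1 = -3
y[5] = 2*-1 = -2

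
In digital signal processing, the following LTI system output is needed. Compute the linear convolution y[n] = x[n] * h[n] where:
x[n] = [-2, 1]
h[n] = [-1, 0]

y[n] = sum_k x[k]*h[n-k]. Output length = len(x) + len(h) - 1 = 2 + 2 - 1 = 3.
y[0] = -2*-1 = 2
y[1] = 1*-1 + -2*0 = -1
y[2] = 1*0 = 0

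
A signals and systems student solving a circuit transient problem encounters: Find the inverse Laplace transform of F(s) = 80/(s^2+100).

Standard pair: w/(s^2+w^2) <-> sin(wt)*u(t)
Recognize w^2 = 100, so w = 10; numerator 80 = 8*10.
f(t) = 8*sin(10t)*u(t)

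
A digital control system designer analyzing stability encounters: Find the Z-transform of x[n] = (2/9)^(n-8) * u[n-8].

Time-shifting property: if X(z) = Z{x[n]}, then Z{x[n-d]} = z^(-d) * X(z)
X(z) = z/(z - 2/9) for x[n] = (2/9)^n * u[n]
Z{x[n-8]} = z^(-8) * z/(z - 2/9) = z^(-7)/(z - 2/9)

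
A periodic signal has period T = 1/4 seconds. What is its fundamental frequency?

The fundamental frequency is the reciprocal of the period.
f = 1/T = 1/(1/4) = 4 Hz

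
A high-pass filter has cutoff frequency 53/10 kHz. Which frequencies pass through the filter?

A high-pass filter passes all frequencies above the cutoff frequency 53/10 kHz and attenuates lower frequencies.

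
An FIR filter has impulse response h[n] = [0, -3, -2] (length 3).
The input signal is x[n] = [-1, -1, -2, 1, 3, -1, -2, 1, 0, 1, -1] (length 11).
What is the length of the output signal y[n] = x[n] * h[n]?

For linear convolution, the output length is:
len(y) = len(x) + len(h) - 1 = 11 + 3 - 1 = 13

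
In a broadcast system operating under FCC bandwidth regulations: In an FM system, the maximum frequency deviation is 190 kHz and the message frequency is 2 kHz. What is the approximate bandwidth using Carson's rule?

Carson's rule: BW = 2*(delta_f + f_m)
= 2*(190 + 2) kHz = 384 kHz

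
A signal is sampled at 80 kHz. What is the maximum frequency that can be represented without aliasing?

The maximum frequency that can be represented without aliasing
is the Nyquist frequency: f_max = f_s / 2 = 80 kHz / 2 = 40 kHz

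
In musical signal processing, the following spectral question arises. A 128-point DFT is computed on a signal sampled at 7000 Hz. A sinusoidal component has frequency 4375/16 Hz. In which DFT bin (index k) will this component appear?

DFT frequency resolution = f_s/N = 7000/128 = 875/16 Hz
Bin index k = f_signal / resolution = 4375/16 / 875/16 = 5
The signal frequency 4375/16 Hz falls in DFT bin k = 5.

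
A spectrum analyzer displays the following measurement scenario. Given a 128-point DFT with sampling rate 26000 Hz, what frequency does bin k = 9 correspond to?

The frequency of DFT bin k is: f_k = k * f_s / N
f_9 = 9 * 26000 / 128 = 14625/8 Hz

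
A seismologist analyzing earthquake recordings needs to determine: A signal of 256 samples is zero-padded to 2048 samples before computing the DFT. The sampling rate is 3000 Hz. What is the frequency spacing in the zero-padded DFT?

Original DFT: N = 256, resolution = f_s/N = 3000/256 = 375/32 Hz
Zero-padded DFT: N = 2048, resolution = f_s/N = 3000/2048 = 375/256 Hz
Zero-padding interpolates the spectrum (finer frequency grid)
but does NOT improve the true spectral resolution (ability to resolve close frequencies).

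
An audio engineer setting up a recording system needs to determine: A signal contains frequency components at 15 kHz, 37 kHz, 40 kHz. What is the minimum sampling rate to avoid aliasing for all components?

The highest frequency component is f_max = 40 kHz.
Nyquist rate = 2 * f_max = 2 * 40 kHz = 80 kHz.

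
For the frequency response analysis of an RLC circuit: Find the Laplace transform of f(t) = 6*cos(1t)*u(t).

Standard pair: cos(wt)*u(t) <-> s/(s^2+w^2)
With w = 1: L{6*cos(1t)*u(t)} = 6s/(s^2+1)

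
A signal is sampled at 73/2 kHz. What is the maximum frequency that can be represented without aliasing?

The maximum frequency that can be represented without aliasing
is the Nyquist frequency: f_max = f_s / 2 = 73/2 kHz / 2 = 73/4 kHz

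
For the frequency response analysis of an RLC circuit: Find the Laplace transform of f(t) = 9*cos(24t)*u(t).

Standard pair: cos(wt)*u(t) <-> s/(s^2+w^2)
With w = 24: L{9*cos(24t)*u(t)} = 9s/(s^2+576)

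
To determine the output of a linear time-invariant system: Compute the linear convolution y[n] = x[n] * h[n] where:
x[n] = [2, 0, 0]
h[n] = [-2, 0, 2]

y[n] = sum_k x[k]*h[n-k]. Output length = len(x) + len(h) - 1 = 3 + 3 - 1 = 5.
y[0] = 2*-2 = -4
y[1] = 0*-2 + 2*0 = 0
y[2] = 0*-2 + 0*0 + 2*2 = 4
y[3] = 0*0 + 0*2 = 0
y[4] = 0*2 = 0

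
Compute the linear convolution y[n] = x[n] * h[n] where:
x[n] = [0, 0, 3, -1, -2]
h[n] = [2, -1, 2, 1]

y[n] = sum_k x[k]*h[n-k]. Output length = len(x) + len(h) - 1 = 5 + 4 - 1 = 8.
y[0] = 0*2 = 0
y[1] = 0*2 + 0*-1 = 0
y[2] = 3*2 + 0*-1 + 0*2 = 6
y[3] = -1*2 + 3*-1 + 0*2 + 0*1 = -5
y[4] = -2*2 + -1*-1 + 3*2 + 0*1 = 3
y[5] = -2*-1 + -1*2 + 3*1 = 3
y[6] = -2*2 + -1*1 = -5
y[7] = -2*1 = -2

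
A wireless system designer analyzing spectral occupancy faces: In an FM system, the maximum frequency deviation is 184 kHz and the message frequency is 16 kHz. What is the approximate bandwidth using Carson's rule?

Carson's rule: BW = 2*(delta_f + f_m)
= 2*(184 + 16) kHz = 400 kHz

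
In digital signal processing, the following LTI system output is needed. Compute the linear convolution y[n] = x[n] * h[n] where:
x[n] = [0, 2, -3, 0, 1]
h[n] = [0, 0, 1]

y[n] = sum_k x[k]*h[n-k]. Output length = len(x) + len(h) - 1 = 5 + 3 - 1 = 7.
y[0] = 0*0 = 0
y[1] = 2*0 + 0*0 = 0
y[2] = -3*0 + 2*0 + 0*1 = 0
y[3] = 0*0 + -3*0 + 2*1 = 2
y[4] = 1*0 + 0*0 + -3*1 = -3
y[5] = 1*0 + 0*1 = 0
y[6] = 1*1 = 1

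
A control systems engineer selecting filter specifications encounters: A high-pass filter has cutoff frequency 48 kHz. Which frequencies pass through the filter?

A high-pass filter passes all frequencies above the cutoff frequency 48 kHz and attenuates lower frequencies.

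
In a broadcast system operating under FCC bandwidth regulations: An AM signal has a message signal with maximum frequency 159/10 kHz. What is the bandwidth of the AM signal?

In AM (double-sideband), the bandwidth is twice the message frequency.
BW = 2 * f_m = 2 * 159/10 kHz = 159/5 kHz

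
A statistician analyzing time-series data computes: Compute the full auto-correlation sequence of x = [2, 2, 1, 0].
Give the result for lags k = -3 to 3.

r_xx[k] = sum_m x[m]*x[m+k], indexed from 0, for k = -3 to 3:
  r_xx[-3] = x[3]*x[0] = 0
  r_xx[-2] = x[2]*x[0] + x[3]*x[1] = 2
  r_xx[-1] = x[1]*x[0] + x[2]*x[1] + x[3]*x[2] = 6
  r_xx[0] = x[0]*x[0] + x[1]*x[1] + x[2]*x[2] + x[3]*x[3] = 9
  r_xx[1] = x[0]*x[1] + x[1]*x[2] + x[2]*x[3] = 6
  r_xx[2] = x[0]*x[2] + x[1]*x[3] = 2
  r_xx[3] = x[0]*x[3] = 0
r_xx = [0, 2, 6, 9, 6, 2, 0]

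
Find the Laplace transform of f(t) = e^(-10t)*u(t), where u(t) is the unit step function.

Standard Laplace transform pair:
e^(-at)*u(t) <-> 1/(s+a)
With a = 10: L{e^(-10t)*u(t)} = 1/(s+10), ROC: Re(s) > -10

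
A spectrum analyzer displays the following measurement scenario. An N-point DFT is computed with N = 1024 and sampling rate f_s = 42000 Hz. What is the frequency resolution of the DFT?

DFT frequency resolution = f_s / N
= 42000 / 1024 = 2625/64 Hz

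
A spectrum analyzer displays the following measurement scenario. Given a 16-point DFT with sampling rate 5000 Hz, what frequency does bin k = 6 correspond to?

The frequency of DFT bin k is: f_k = k * f_s / N
f_6 = 6 * 5000 / 16 = 1875 Hz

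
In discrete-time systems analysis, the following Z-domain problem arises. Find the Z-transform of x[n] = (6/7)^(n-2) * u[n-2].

Time-shifting property: if X(z) = Z{x[n]}, then Z{x[n-d]} = z^(-d) * X(z)
X(z) = z/(z - 6/7) for x[n] = (6/7)^n * u[n]
Z{x[n-2]} = z^(-2) * z/(z - 6/7) = z^(-1)/(z - 6/7)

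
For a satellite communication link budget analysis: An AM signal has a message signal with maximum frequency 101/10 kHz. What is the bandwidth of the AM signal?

In AM (double-sideband), the bandwidth is twice the message frequency.
BW = 2 * f_m = 2 * 101/10 kHz = 101/5 kHz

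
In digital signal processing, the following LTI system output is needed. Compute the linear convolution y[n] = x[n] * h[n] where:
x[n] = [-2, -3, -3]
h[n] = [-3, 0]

y[n] = sum_k x[k]*h[n-k]. Output length = len(x) + len(h) - 1 = 3 + 2 - 1 = 4.
y[0] = -2*-3 = 6
y[1] = -3*-3 + -2*0 = 9
y[2] = -3*-3 + -3*0 = 9
y[3] = -3*0 = 0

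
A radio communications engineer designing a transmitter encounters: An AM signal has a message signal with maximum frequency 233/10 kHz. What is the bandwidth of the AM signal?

In AM (double-sideband), the bandwidth is twice the message frequency.
BW = 2 * f_m = 2 * 233/10 kHz = 233/5 kHz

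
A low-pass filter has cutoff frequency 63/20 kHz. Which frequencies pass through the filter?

A low-pass filter passes all frequencies below the cutoff frequency 63/20 kHz and attenuates higher frequencies.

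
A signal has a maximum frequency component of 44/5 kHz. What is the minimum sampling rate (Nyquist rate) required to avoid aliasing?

By the Nyquist-Shannon sampling theorem,
the minimum sampling rate (Nyquist rate) must be at least 2 * f_max.
Nyquist rate = 2 * 44/5 kHz = 88/5 kHz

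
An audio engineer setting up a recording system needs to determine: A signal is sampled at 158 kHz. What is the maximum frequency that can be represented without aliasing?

The maximum frequency that can be represented without aliasing
is the Nyquist frequency: f_max = f_s / 2 = 158 kHz / 2 = 79 kHz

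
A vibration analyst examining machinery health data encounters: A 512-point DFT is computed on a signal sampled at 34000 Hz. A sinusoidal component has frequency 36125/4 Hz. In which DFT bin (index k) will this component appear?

DFT frequency resolution = f_s/N = 34000/512 = 2125/32 Hz
Bin index k = f_signal / resolution = 36125/4 / 2125/32 = 136
The signal frequency 36125/4 Hz falls in DFT bin k = 136.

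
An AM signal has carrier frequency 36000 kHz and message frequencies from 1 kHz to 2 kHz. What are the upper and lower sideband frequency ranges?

Upper sideband (USB) = fc + [fm_low, fm_high] = 36000 + [1, 2] = [36001, 36002] kHz
Lower sideband (LSB) = fc - [fm_high, fm_low] = 36000 - [2, 1] = [35998, 35999] kHz
Total occupied spectrum: 35998 kHz to 36002 kHz (plus carrier at 36000 kHz)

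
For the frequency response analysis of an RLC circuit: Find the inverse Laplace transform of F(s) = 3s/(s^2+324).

Standard pair: s/(s^2+w^2) <-> cos(wt)*u(t)
With k=3, w=18: f(t) = 3*cos(18t)*u(t)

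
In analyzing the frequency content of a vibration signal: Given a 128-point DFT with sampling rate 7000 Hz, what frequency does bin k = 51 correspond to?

The frequency of DFT bin k is: f_k = k * f_s / N
f_51 = 51 * 7000 / 128 = 44625/16 Hz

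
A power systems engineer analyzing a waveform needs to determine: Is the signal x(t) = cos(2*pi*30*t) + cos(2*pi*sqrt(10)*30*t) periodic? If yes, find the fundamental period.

f1 = 30 Hz, f2 = 30*sqrt(10) Hz
Ratio f2/f1 = sqrt(10), which is irrational.
Since the frequency ratio is irrational, no common period exists.
The signal is not periodic.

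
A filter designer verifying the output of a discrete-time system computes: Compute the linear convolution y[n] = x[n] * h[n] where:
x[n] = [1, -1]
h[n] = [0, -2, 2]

y[n] = sum_k x[k]*h[n-k]. Output length = len(x) + len(h) - 1 = 2 + 3 - 1 = 4.
y[0] = 1*0 = 0
y[1] = -1*0 + 1*-2 = -2
y[2] = -1*-2 + 1*2 = 4
y[3] = -1*2 = -2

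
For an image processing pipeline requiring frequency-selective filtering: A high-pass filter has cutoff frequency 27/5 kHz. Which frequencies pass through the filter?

A high-pass filter passes all frequencies above the cutoff frequency 27/5 kHz and attenuates lower frequencies.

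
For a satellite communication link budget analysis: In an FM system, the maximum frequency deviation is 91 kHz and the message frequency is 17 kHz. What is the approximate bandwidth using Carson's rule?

Carson's rule: BW = 2*(delta_f + f_m)
= 2*(91 + 17) kHz = 216 kHz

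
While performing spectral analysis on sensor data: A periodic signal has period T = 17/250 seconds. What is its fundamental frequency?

The fundamental frequency is the reciprocal of the period.
f = 1/T = 1/(17/250) = 250/17 Hz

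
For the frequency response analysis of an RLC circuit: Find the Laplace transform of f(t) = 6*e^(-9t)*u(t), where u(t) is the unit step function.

Standard Laplace transform pair:
e^(-at)*u(t) <-> 1/(s+a)
With a = 9: L{6*e^(-9t)*u(t)} = 6/(s+9), ROC: Re(s) > -9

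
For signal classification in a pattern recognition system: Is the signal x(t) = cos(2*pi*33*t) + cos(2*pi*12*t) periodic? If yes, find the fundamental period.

f1 = 33 Hz, f2 = 12 Hz
Period T1 = 1/33, T2 = 1/12
Ratio T1/T2 = 12/33, which is rational.
The signal is periodic with fundamental period T = 1/GCD(33,12) = 1/3 s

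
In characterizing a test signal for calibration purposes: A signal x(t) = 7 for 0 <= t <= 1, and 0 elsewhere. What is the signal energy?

Energy = integral of |x(t)|^2 dt over the signal duration
= 7^2 * 1 = 49 * 1 = 49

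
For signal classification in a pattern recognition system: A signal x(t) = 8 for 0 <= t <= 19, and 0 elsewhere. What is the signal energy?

Energy = integral of |x(t)|^2 dt over the signal duration
= 8^2 * 19 = 64 * 19 = 1216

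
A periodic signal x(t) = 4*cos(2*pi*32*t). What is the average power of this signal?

Average power of A*cos(wt) is A^2/2.
P = 4^2 / 2 = 16/2 = 8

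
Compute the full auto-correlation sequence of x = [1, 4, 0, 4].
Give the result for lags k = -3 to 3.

r_xx[k] = sum_m x[m]*x[m+k], indexed from 0, for k = -3 to 3:
  r_xx[-3] = x[3]*x[0] = 4
  r_xx[-2] = x[2]*x[0] + x[3]*x[1] = 16
  r_xx[-1] = x[1]*x[0] + x[2]*x[1] + x[3]*x[2] = 4
  r_xx[0] = x[0]*x[0] + x[1]*x[1] + x[2]*x[2] + x[3]*x[3] = 33
  r_xx[1] = x[0]*x[1] + x[1]*x[2] + x[2]*x[3] = 4
  r_xx[2] = x[0]*x[2] + x[1]*x[3] = 16
  r_xx[3] = x[0]*x[3] = 4
r_xx = [4, 16, 4, 33, 4, 16, 4]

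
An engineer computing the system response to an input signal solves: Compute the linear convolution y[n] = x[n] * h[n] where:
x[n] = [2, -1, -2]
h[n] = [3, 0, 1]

y[n] = sum_k x[k]*h[n-k]. Output length = len(x) + len(h) - 1 = 3 + 3 - 1 = 5.
y[0] = 2*3 = 6
y[1] = -1*3 + 2*0 = -3
y[2] = -2*3 + -1*0 + 2*1 = -4
y[3] = -2*0 + -1*1 = -1
y[4] = -2*1 = -2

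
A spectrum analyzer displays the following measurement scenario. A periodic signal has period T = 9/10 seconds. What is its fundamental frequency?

The fundamental frequency is the reciprocal of the period.
f = 1/T = 1/(9/10) = 10/9 Hz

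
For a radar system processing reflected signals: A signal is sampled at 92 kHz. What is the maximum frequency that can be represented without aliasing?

The maximum frequency that can be represented without aliasing
is the Nyquist frequency: f_max = f_s / 2 = 92 kHz / 2 = 46 kHz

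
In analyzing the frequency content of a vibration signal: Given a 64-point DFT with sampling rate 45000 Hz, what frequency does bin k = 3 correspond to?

The frequency of DFT bin k is: f_k = k * f_s / N
f_3 = 3 * 45000 / 64 = 16875/8 Hz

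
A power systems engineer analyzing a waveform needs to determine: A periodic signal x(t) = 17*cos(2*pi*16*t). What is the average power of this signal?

Average power of A*cos(wt) is A^2/2.
P = 17^2 / 2 = 289/2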